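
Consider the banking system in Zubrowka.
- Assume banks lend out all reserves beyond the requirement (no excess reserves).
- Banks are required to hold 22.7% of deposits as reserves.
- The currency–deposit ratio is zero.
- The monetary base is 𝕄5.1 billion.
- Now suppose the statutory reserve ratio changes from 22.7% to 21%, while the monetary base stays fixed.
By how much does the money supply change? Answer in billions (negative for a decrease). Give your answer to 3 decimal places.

𝕄1.819 billion

Initially m₁ = 1 / (0.227) ≈ 4.40529, so M₁ = 4.40529 × 5.1 ≈ 22.467 billion.
After the change m₂ = 1 / (0.21) ≈ 4.76190, so M₂ = 4.76190 × 5.1 ≈ 24.2857 billion.
ΔM = M₂ − M₁ = 24.2857 − 22.467 = 1.8187 billion.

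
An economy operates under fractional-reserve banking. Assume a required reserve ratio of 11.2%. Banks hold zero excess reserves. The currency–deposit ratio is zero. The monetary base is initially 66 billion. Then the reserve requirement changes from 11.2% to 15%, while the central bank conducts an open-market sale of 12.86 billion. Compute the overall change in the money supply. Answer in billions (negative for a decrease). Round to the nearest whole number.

-235 billion

Before: m₁ = 1 / (0.112) ≈ 8.9286, MB₁ = 66, so M₁ = 8.9286 × 66 = 589.2876 billion.
After: m₂ = 1 / (0.15) ≈ 6.6667, MB₂ = 66 − 12.86 = 53.14, so M₂ = 6.6667 × 53.14 ≈ 354.2684 billion.
ΔM = M₂ − M₁ = 354.2684 − 589.2876 = -235.0192 billion.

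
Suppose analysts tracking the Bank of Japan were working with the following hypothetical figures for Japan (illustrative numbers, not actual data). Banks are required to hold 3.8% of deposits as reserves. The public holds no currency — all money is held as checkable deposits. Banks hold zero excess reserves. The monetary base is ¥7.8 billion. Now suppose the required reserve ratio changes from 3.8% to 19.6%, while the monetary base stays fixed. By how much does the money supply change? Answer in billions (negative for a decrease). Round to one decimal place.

Initially m₁ = 1 / (0.038) ≈ 26.3158, so M₁ = 26.3158 × 7.8 ≈ 205.2632 billion.
After the change m₂ = 1 / (0.196) ≈ 5.1020, so M₂ = 5.1020 × 7.8 = 39.7956 billion.
ΔM = M₂ − M₁ = 39.7956 − 205.2632 = -165.4676 billion.

-165.5 billion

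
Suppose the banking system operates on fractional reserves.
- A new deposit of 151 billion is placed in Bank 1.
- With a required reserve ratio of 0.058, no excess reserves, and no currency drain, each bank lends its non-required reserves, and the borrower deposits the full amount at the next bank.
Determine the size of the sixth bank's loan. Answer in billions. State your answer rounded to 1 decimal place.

Each bank lends a fraction (1 − rr) = 0.9420 of the deposit it receives, so Bank 6 receives 151·0.9420^5 and lends 151·0.9420^6 ≈ 105.5073 billion.

105.5 billion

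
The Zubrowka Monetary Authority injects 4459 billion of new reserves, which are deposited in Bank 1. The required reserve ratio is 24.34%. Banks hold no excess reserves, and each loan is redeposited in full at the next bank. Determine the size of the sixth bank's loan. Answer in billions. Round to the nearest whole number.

Each bank lends a fraction (1 − rr) = 0.7566 of the deposit it receives, so Bank 6 receives 4459·0.7566^5 and lends 4459·0.7566^6 ≈ 836.4413 billion.

836 billion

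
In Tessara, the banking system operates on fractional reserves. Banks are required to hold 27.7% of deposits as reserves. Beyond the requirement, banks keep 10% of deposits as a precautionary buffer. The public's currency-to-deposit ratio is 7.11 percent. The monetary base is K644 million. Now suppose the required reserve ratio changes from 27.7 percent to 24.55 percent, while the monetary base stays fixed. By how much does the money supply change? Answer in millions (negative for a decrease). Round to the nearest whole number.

K116 million

Initially m₁ = (1 + 0.0711) / (0.277 + 0.1 + 0.0711) ≈ 2.3903, so M₁ = 2.3903 × 644 = 1539.3532 million.
After the change m₂ = (1 + 0.0711) / (0.2455 + 0.1 + 0.0711) ≈ 2.5711, so M₂ = 2.5711 × 644 = 1655.7884 million.
ΔM = M₂ − M₁ = 1655.7884 − 1539.3532 = 116.4352 million.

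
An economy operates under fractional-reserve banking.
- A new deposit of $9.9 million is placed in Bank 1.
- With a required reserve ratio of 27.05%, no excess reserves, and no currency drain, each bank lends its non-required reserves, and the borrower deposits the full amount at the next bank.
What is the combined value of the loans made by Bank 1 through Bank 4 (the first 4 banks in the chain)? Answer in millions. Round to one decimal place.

Bank i lends (1 − rr)^i of the original deposit: Bank 1 lends 9.9·0.7295 ≈ 7.2221, Bank 2 lends 9.9·0.7295² ≈ 5.2685, and so on.
Summing a geometric series: total = 9.9·[0.7295·(1 − 0.7295^4) / (1 − 0.7295)] ≈ 19.1376 million.

$19.1 million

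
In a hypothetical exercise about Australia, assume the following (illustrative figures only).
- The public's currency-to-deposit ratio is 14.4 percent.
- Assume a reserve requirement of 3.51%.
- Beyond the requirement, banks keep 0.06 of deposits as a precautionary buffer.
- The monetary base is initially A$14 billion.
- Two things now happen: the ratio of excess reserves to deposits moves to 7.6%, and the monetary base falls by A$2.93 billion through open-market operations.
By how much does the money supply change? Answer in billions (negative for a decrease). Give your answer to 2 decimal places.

Before: m₁ = (1 + 0.144) / (0.0351 + 0.06 + 0.144) ≈ 4.78461, MB₁ = 14, so M₁ = 4.78461 × 14 ≈ 66.9845 billion.
After: m₂ = (1 + 0.144) / (0.0351 + 0.076 + 0.144) ≈ 4.48452, MB₂ = 14 − 2.93 = 11.07, so M₂ = 4.48452 × 11.07 ≈ 49.6436 billion.
ΔM = M₂ − M₁ = 49.6436 − 66.9845 = -17.3409 billion.

-17.34 billion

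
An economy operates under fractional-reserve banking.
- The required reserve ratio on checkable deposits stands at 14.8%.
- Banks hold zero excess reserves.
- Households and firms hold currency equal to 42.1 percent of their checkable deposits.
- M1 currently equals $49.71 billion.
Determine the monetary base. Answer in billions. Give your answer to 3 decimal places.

$19.905 billion

The money multiplier is m = (1 + c) / (rr + c) = (1 + 0.421) / (0.148 + 0.421) ≈ 2.497364.
MB = M / m = 49.71 / 2.497364 ≈ 19.905 billion.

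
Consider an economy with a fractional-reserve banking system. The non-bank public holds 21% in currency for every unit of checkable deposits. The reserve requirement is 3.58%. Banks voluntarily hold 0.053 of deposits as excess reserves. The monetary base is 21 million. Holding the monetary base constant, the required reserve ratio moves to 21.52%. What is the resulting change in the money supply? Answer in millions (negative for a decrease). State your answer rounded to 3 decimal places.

Initially m₁ = (1 + 0.21) / (0.0358 + 0.053 + 0.21) ≈ 4.049531, so M₁ = 4.049531 × 21 ≈ 85.0402 million.
After the change m₂ = (1 + 0.21) / (0.2152 + 0.053 + 0.21) ≈ 2.530322, so M₂ = 2.530322 × 21 ≈ 53.1368 million.
ΔM = M₂ − M₁ = 53.1368 − 85.0402 = -31.9034 million.

-31.903 million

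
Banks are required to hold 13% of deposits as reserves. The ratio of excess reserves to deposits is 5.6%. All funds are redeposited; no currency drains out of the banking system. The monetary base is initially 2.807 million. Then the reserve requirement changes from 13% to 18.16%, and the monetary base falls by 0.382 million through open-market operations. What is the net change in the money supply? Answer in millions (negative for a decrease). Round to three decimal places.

-4.885 million

Before: m₁ = 1 / (0.13 + 0.056) ≈ 5.37634, MB₁ = 2.807, so M₁ = 5.37634 × 2.807 ≈ 15.0914 million.
After: m₂ = 1 / (0.1816 + 0.056) ≈ 4.20875, MB₂ = 2.807 − 0.382 = 2.425, so M₂ = 4.20875 × 2.425 ≈ 10.2062 million.
ΔM = M₂ − M₁ = 10.2062 − 15.0914 = -4.8852 million.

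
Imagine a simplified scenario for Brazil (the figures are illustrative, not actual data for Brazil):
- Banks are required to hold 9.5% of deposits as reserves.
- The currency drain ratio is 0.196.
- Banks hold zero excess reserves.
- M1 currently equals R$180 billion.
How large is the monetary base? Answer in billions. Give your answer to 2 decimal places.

R$43.80 billion

The money multiplier is m = (1 + c) / (rr + c) = (1 + 0.196) / (0.095 + 0.196) ≈ 4.109966.
MB = M / m = 180 / 4.109966 ≈ 43.796 billion.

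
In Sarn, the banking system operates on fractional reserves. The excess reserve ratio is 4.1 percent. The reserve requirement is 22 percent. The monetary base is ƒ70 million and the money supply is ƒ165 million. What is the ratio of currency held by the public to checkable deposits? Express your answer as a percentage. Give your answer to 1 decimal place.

Using m = M/MB = 165/70 ≈ 2.357143. From m = (1 + c)/(c + rr + e), rearranging gives 1 + c = m·(c + rr + e), so c·(1 − m) = m·(rr + e) − 1.
Hence c = [m·(rr + e) − 1]/(1 − m) = [2.357143 × (0.22 + 0.041) − 1] / (1 − 2.357143) ≈ 0.283526.

28.4%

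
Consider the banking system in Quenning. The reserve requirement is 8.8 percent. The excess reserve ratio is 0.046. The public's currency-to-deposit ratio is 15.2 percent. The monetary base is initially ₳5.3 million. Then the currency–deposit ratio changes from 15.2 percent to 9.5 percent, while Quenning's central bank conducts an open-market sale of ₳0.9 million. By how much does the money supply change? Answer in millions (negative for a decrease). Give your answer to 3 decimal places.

-0.309 million

Before: m₁ = (1 + 0.152) / (0.088 + 0.046 + 0.152) ≈ 4.02797, MB₁ = 5.3, so M₁ = 4.02797 × 5.3 ≈ 21.3482 million.
After: m₂ = (1 + 0.095) / (0.088 + 0.046 + 0.095) ≈ 4.78166, MB₂ = 5.3 − 0.9 = 4.4, so M₂ = 4.78166 × 4.4 ≈ 21.0393 million.
ΔM = M₂ − M₁ = 21.0393 − 21.3482 = -0.3089 million.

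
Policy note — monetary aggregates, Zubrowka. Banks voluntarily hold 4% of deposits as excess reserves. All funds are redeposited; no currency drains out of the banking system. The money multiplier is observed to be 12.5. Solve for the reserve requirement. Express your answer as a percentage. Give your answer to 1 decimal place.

4.0%

Using m = 12.5. Since m = (1 + c)/(c + rr + e), the denominator satisfies c + rr + e = (1 + c)/m = (1 + 0) / 12.5 = 0.080000.
With c = 0 and e = 0.04, the reserve requirement is 0.080000 − 0 − 0.04 = 0.04.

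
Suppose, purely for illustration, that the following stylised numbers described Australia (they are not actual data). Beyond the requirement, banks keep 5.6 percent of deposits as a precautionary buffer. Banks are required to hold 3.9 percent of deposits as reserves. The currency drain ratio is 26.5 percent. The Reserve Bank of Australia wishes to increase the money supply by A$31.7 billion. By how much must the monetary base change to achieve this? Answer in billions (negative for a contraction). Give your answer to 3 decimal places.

A$9.021 billion

The money multiplier is m = (1 + c) / (rr + e + c) = (1 + 0.265) / (0.039 + 0.056 + 0.265) ≈ 3.513889.
ΔMB = ΔM / m = (+31.7) / 3.513889 ≈ 9.0213 billion.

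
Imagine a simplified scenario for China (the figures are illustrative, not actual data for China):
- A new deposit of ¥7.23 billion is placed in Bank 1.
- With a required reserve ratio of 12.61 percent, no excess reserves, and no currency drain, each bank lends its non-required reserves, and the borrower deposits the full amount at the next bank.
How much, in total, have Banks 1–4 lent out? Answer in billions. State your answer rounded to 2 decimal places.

Bank i lends (1 − rr)^i of the original deposit: Bank 1 lends 7.23·0.8739 ≈ 6.3183, Bank 2 lends 7.23·0.8739² ≈ 5.5216, and so on.
Summing a geometric series: total = 7.23·[0.8739·(1 − 0.8739^4) / (1 − 0.8739)] ≈ 20.8820 billion.

¥20.88 billion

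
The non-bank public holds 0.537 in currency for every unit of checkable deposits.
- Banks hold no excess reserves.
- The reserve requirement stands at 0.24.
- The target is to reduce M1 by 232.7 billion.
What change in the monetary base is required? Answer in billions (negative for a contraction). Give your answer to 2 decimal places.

-117.64 billion

The money multiplier is m = (1 + c) / (rr + c) = (1 + 0.537) / (0.24 + 0.537) ≈ 1.978121.
ΔMB = ΔM / m = (−232.7) / 1.978121 ≈ -117.6369 billion.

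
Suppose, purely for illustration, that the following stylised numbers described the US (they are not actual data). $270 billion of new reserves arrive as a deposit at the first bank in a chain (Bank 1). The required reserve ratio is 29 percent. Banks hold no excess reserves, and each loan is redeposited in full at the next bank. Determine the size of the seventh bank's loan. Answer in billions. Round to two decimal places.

Each bank lends a fraction (1 − rr) = 0.7100 of the deposit it receives, so Bank 7 receives 270·0.7100^6 and lends 270·0.7100^7 ≈ 24.5568 billion.

$24.56 billion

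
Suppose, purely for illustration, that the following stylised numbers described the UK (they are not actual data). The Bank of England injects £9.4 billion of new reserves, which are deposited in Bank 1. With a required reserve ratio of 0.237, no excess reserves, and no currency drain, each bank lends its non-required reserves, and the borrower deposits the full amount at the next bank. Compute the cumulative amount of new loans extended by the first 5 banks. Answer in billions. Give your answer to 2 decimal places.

Bank i lends (1 − rr)^i of the original deposit: Bank 1 lends 9.4·0.7630 = 7.1722, Bank 2 lends 9.4·0.7630² ≈ 5.4724, and so on.
Summing a geometric series: total = 9.4·[0.7630·(1 − 0.7630^5) / (1 − 0.7630)] ≈ 22.4367 billion.

£22.44 billion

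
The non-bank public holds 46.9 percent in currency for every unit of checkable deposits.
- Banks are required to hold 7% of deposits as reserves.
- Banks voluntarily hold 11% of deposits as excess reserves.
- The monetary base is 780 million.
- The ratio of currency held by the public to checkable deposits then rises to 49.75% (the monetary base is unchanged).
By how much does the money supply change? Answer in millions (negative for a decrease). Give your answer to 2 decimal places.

-41.46 million

Initially m₁ = (1 + 0.469) / (0.07 + 0.11 + 0.469) ≈ 2.263482, so M₁ = 2.263482 × 780 ≈ 1765.516 million.
After the change m₂ = (1 + 0.4975) / (0.07 + 0.11 + 0.4975) ≈ 2.210332, so M₂ = 2.210332 × 780 ≈ 1724.059 million.
ΔM = M₂ − M₁ = 1724.059 − 1765.516 = -41.457 million.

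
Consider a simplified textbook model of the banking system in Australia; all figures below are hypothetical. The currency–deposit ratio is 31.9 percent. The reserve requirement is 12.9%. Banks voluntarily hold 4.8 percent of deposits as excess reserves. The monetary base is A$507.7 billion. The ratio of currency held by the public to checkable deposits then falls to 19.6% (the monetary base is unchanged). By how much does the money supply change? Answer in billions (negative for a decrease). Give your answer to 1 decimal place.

A$277.8 billion

Initially m₁ = (1 + 0.319) / (0.129 + 0.048 + 0.319) ≈ 2.65927, so M₁ = 2.65927 × 507.7 ≈ 1350.1114 billion.
After the change m₂ = (1 + 0.196) / (0.129 + 0.048 + 0.196) ≈ 3.20643, so M₂ = 3.20643 × 507.7 ≈ 1627.9045 billion.
ΔM = M₂ − M₁ = 1627.9045 − 1350.1114 = 277.7931 billion.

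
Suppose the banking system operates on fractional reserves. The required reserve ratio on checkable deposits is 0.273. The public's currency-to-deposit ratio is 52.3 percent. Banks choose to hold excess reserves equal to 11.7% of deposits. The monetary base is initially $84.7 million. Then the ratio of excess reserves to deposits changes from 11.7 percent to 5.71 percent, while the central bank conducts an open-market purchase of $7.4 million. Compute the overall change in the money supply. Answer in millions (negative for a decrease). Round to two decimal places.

$23.13 million

Before: m₁ = (1 + 0.523) / (0.273 + 0.117 + 0.523) ≈ 1.66813, MB₁ = 84.7, so M₁ = 1.66813 × 84.7 ≈ 141.2906 million.
After: m₂ = (1 + 0.523) / (0.273 + 0.0571 + 0.523) ≈ 1.78525, MB₂ = 84.7 + 7.4 = 92.1, so M₂ = 1.78525 × 92.1 ≈ 164.4215 million.
ΔM = M₂ − M₁ = 164.4215 − 141.2906 = 23.1309 million.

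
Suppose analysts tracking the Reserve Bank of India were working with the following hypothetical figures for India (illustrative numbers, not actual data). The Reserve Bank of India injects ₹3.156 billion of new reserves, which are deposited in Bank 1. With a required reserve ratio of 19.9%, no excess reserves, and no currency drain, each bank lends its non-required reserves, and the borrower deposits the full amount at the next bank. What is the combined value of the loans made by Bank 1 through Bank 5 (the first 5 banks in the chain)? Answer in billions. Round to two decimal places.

₹8.51 billion

Bank i lends (1 − rr)^i of the original deposit: Bank 1 lends 3.156·0.8010 ≈ 2.5280, Bank 2 lends 3.156·0.8010² ≈ 2.0249, and so on.
Summing a geometric series: total = 3.156·[0.8010·(1 − 0.8010^5) / (1 − 0.8010)] ≈ 8.5146 billion.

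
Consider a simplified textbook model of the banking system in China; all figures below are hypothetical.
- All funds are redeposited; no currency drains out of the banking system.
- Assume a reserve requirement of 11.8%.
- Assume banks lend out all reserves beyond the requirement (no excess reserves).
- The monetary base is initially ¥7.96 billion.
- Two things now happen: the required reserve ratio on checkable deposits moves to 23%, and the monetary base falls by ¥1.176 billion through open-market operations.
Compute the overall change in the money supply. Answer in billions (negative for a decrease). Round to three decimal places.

Before: m₁ = 1 / (0.118) ≈ 8.47458, MB₁ = 7.96, so M₁ = 8.47458 × 7.96 ≈ 67.4577 billion.
After: m₂ = 1 / (0.23) ≈ 4.34783, MB₂ = 7.96 − 1.176 = 6.784, so M₂ = 4.34783 × 6.784 ≈ 29.4957 billion.
ΔM = M₂ − M₁ = 29.4957 − 67.4577 = -37.962 billion.

-37.962 billion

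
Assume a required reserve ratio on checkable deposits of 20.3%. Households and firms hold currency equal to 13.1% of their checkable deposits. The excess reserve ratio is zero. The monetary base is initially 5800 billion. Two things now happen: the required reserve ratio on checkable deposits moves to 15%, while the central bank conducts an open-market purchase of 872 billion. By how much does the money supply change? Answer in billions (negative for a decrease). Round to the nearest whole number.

Before: m₁ = (1 + 0.131) / (0.203 + 0.131) ≈ 3.38623, MB₁ = 5800, so M₁ = 3.38623 × 5800 = 19640.134 billion.
After: m₂ = (1 + 0.131) / (0.15 + 0.131) ≈ 4.02491, MB₂ = 5800 + 872 = 6672, so M₂ = 4.02491 × 6672 ≈ 26854.1995 billion.
ΔM = M₂ − M₁ = 26854.1995 − 19640.134 = 7214.0655 billion.

7214 billion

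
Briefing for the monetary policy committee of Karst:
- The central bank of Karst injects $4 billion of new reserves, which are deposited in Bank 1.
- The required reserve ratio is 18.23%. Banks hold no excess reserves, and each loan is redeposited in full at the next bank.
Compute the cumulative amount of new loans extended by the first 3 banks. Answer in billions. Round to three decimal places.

$8.132 billion

Bank i lends (1 − rr)^i of the original deposit: Bank 1 lends 4·0.8177 = 3.2708, Bank 2 lends 4·0.8177² ≈ 2.6745, and so on.
Summing a geometric series: total = 4·[0.8177·(1 − 0.8177^3) / (1 − 0.8177)] ≈ 8.1323 billion.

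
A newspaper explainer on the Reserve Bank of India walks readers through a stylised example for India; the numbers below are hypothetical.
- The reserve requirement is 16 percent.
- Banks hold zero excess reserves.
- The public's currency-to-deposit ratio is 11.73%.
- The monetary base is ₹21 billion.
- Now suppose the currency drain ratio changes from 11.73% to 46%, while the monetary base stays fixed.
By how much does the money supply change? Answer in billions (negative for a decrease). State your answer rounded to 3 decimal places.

-35.162 billion

Initially m₁ = (1 + 0.1173) / (0.16 + 0.1173) ≈ 4.029210, so M₁ = 4.029210 × 21 ≈ 84.6134 billion.
After the change m₂ = (1 + 0.46) / (0.16 + 0.46) ≈ 2.354839, so M₂ = 2.354839 × 21 ≈ 49.4516 billion.
ΔM = M₂ − M₁ = 49.4516 − 84.6134 = -35.1618 billion.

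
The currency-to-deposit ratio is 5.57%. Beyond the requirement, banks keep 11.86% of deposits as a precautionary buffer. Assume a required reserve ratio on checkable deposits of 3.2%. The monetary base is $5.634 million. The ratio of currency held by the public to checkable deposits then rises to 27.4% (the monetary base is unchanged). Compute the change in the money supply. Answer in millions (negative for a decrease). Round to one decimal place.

Initially m₁ = (1 + 0.0557) / (0.032 + 0.1186 + 0.0557) ≈ 5.1173, so M₁ = 5.1173 × 5.634 ≈ 28.8309 million.
After the change m₂ = (1 + 0.274) / (0.032 + 0.1186 + 0.274) ≈ 3.0005, so M₂ = 3.0005 × 5.634 ≈ 16.9048 million.
ΔM = M₂ − M₁ = 16.9048 − 28.8309 = -11.9261 million.

-11.9 million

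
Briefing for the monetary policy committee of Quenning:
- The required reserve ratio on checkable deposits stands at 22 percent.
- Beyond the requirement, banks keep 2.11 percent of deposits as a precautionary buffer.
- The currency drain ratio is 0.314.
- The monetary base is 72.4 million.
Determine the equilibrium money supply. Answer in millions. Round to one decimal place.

171.4 million

The money multiplier is m = (1 + c) / (rr + e + c) = (1 + 0.314) / (0.22 + 0.0211 + 0.314) ≈ 2.3671.
So M = m × MB = 2.3671 × 72.4 ≈ 171.378 million.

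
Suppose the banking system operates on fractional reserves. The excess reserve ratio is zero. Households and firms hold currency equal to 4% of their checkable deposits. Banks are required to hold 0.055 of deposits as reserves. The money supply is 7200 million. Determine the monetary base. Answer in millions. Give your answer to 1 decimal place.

657.7 million

The money multiplier is m = (1 + c) / (rr + c) = (1 + 0.04) / (0.055 + 0.04) ≈ 10.947368.
MB = M / m = 7200 / 10.947368 ≈ 657.6923 million.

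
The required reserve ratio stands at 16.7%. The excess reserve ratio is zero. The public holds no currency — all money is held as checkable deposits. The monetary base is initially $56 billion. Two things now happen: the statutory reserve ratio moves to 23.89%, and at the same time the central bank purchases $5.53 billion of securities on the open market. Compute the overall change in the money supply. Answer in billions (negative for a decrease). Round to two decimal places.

Before: m₁ = 1 / (0.167) ≈ 5.98802, MB₁ = 56, so M₁ = 5.98802 × 56 ≈ 335.3291 billion.
After: m₂ = 1 / (0.2389) ≈ 4.18585, MB₂ = 56 + 5.53 = 61.53, so M₂ = 4.18585 × 61.53 ≈ 257.5554 billion.
ΔM = M₂ − M₁ = 257.5554 − 335.3291 = -77.7737 billion.

-77.77 billion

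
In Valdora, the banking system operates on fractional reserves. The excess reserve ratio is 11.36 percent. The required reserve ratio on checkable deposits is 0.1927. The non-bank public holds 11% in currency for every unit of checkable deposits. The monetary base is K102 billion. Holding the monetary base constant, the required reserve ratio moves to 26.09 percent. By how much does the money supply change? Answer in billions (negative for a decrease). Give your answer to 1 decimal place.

-38.3 billion

Initially m₁ = (1 + 0.11) / (0.1927 + 0.1136 + 0.11) ≈ 2.66635, so M₁ = 2.66635 × 102 = 271.9677 billion.
After the change m₂ = (1 + 0.11) / (0.2609 + 0.1136 + 0.11) ≈ 2.29102, so M₂ = 2.29102 × 102 ≈ 233.684 billion.
ΔM = M₂ − M₁ = 233.684 − 271.9677 = -38.2837 billion.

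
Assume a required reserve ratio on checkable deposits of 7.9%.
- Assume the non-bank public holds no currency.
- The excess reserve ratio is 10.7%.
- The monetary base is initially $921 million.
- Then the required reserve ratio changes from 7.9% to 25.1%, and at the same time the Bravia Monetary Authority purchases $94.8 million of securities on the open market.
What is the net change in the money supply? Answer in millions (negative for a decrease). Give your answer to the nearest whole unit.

-2114 million

Before: m₁ = 1 / (0.079 + 0.107) ≈ 5.37634, MB₁ = 921, so M₁ = 5.37634 × 921 ≈ 4951.6091 million.
After: m₂ = 1 / (0.251 + 0.107) ≈ 2.79330, MB₂ = 921 + 94.8 = 1015.8, so M₂ = 2.79330 × 1015.8 ≈ 2837.4341 million.
ΔM = M₂ − M₁ = 2837.4341 − 4951.6091 = -2114.175 million.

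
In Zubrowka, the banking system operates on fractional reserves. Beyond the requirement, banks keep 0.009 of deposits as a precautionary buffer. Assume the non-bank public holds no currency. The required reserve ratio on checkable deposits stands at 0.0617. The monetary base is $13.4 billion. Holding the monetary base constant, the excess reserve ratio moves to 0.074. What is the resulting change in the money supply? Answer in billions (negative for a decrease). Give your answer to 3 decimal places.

Initially m₁ = 1 / (0.0617 + 0.009) ≈ 14.144272, so M₁ = 14.144272 × 13.4 ≈ 189.5332 billion.
After the change m₂ = 1 / (0.0617 + 0.074) ≈ 7.369197, so M₂ = 7.369197 × 13.4 ≈ 98.7472 billion.
ΔM = M₂ − M₁ = 98.7472 − 189.5332 = -90.786 billion.

-90.786 billion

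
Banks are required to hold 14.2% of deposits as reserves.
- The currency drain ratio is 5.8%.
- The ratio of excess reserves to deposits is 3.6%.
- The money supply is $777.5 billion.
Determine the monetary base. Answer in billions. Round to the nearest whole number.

$173 billion

The money multiplier is m = (1 + c) / (rr + e + c) = (1 + 0.058) / (0.142 + 0.036 + 0.058) ≈ 4.4831.
MB = M / m = 777.5 / 4.4831 ≈ 173.4291 billion.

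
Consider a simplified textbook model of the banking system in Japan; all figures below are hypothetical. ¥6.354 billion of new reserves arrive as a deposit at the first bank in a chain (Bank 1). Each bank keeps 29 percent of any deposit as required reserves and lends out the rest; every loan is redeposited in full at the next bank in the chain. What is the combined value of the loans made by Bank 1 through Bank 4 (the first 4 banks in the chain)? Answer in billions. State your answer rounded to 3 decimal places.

¥11.603 billion

Bank i lends (1 − rr)^i of the original deposit: Bank 1 lends 6.354·0.7100 ≈ 4.5113, Bank 2 lends 6.354·0.7100² ≈ 3.2031, and so on.
Summing a geometric series: total = 6.354·[0.7100·(1 − 0.7100^4) / (1 − 0.7100)] ≈ 11.6032 billion.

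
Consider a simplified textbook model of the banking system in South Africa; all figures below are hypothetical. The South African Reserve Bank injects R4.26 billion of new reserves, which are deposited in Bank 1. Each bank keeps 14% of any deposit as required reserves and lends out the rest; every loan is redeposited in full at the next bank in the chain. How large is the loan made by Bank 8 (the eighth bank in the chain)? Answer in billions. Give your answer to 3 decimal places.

Each bank lends a fraction (1 − rr) = 0.8600 of the deposit it receives, so Bank 8 receives 4.26·0.8600^7 and lends 4.26·0.8600^8 ≈ 1.2747 billion.

R1.275 billion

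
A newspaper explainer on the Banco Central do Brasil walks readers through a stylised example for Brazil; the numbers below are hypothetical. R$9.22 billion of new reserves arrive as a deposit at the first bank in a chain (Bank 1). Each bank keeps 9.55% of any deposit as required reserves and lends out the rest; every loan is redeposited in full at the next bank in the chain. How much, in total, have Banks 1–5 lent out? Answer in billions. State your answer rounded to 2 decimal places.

R$34.46 billion

Bank i lends (1 − rr)^i of the original deposit: Bank 1 lends 9.22·0.9045 ≈ 8.3395, Bank 2 lends 9.22·0.9045² ≈ 7.5431, and so on.
Summing a geometric series: total = 9.22·[0.9045·(1 − 0.9045^5) / (1 − 0.9045)] ≈ 34.4582 billion.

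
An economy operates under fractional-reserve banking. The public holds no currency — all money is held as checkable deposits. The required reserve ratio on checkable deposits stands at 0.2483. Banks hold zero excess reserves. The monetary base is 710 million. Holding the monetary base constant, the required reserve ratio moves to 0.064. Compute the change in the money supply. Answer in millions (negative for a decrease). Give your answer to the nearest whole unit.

Initially m₁ = 1 / (0.2483) ≈ 4.0274, so M₁ = 4.0274 × 710 = 2859.454 million.
After the change m₂ = 1 / (0.064) = 15.6250, so M₂ = 15.6250 × 710 = 11093.75 million.
ΔM = M₂ − M₁ = 11093.75 − 2859.454 = 8234.296 million.

8234 million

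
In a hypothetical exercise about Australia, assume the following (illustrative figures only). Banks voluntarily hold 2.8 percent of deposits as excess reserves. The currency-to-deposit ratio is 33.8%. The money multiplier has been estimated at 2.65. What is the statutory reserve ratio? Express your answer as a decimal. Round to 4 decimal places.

0.1389

Using m = 2.65. Since m = (1 + c)/(c + rr + e), the denominator satisfies c + rr + e = (1 + c)/m = (1 + 0.338) / 2.65 ≈ 0.504906.
With c = 0.338 and e = 0.028, the statutory reserve ratio is 0.504906 − 0.338 − 0.028 = 0.138906.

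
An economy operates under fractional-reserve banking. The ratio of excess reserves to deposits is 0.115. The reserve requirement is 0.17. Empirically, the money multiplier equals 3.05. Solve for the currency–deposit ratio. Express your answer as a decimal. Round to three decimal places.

Using m = 3.05. From m = (1 + c)/(c + rr + e), rearranging gives 1 + c = m·(c + rr + e), so c·(1 − m) = m·(rr + e) − 1.
Hence c = [m·(rr + e) − 1]/(1 − m) = [3.05 × (0.17 + 0.115) − 1] / (1 − 3.05) ≈ 0.063780.

0.064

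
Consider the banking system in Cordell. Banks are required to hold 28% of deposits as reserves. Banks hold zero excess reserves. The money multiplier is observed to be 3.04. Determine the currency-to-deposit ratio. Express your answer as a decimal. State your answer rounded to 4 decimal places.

0.0729

Using m = 3.04. From m = (1 + c)/(c + rr + e), rearranging gives 1 + c = m·(c + rr + e), so c·(1 − m) = m·(rr + e) − 1.
Hence c = [m·(rr + e) − 1]/(1 − m) = [3.04 × (0.28 + 0) − 1] / (1 − 3.04) ≈ 0.072941.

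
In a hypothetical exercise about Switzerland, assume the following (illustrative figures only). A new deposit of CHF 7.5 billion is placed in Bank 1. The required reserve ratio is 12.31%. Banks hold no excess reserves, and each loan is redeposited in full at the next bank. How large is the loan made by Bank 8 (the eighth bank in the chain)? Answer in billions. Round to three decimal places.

CHF 2.622 billion

Each bank lends a fraction (1 − rr) = 0.8769 of the deposit it receives, so Bank 8 receives 7.5·0.8769^7 and lends 7.5·0.8769^8 ≈ 2.6222 billion.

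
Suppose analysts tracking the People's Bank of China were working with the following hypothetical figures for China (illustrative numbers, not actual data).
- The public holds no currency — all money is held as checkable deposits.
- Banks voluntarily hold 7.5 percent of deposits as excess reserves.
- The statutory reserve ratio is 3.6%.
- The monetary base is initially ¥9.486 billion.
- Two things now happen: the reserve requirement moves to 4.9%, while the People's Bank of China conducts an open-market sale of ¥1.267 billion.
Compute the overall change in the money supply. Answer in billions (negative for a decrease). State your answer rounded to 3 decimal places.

Before: m₁ = 1 / (0.036 + 0.075) ≈ 9.00901, MB₁ = 9.486, so M₁ = 9.00901 × 9.486 ≈ 85.4595 billion.
After: m₂ = 1 / (0.049 + 0.075) ≈ 8.06452, MB₂ = 9.486 − 1.267 = 8.219, so M₂ = 8.06452 × 8.219 ≈ 66.2823 billion.
ΔM = M₂ − M₁ = 66.2823 − 85.4595 = -19.1772 billion.

-19.177 billion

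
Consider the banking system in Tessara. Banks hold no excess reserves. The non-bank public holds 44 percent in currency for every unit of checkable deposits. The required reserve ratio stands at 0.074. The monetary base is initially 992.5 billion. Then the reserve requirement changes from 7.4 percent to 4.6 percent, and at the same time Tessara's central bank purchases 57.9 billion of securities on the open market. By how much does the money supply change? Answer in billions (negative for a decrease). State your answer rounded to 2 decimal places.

Before: m₁ = (1 + 0.44) / (0.074 + 0.44) ≈ 2.8015564, MB₁ = 992.5, so M₁ = 2.8015564 × 992.5 ≈ 2780.5447 billion.
After: m₂ = (1 + 0.44) / (0.046 + 0.44) ≈ 2.9629630, MB₂ = 992.5 + 57.9 = 1050.4, so M₂ = 2.9629630 × 1050.4 ≈ 3112.2963 billion.
ΔM = M₂ − M₁ = 3112.2963 − 2780.5447 = 331.7516 billion.

331.75 billion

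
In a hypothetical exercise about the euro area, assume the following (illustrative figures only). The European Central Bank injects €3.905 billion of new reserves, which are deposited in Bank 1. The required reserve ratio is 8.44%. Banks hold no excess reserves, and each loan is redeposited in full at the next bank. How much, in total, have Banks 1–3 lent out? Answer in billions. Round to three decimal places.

Bank i lends (1 − rr)^i of the original deposit: Bank 1 lends 3.905·0.9156 ≈ 3.5754, Bank 2 lends 3.905·0.9156² ≈ 3.2737, and so on.
Summing a geometric series: total = 3.905·[0.9156·(1 − 0.9156^3) / (1 − 0.9156)] ≈ 9.8464 billion.

€9.846 billion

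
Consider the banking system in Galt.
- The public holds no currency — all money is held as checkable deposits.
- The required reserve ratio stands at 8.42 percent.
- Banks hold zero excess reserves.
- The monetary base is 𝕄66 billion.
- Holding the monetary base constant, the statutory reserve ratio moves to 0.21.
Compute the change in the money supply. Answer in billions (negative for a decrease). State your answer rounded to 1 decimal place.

Initially m₁ = 1 / (0.0842) ≈ 11.8765, so M₁ = 11.8765 × 66 = 783.849 billion.
After the change m₂ = 1 / (0.21) ≈ 4.7619, so M₂ = 4.7619 × 66 = 314.2854 billion.
ΔM = M₂ − M₁ = 314.2854 − 783.849 = -469.5636 billion.

-469.6 billion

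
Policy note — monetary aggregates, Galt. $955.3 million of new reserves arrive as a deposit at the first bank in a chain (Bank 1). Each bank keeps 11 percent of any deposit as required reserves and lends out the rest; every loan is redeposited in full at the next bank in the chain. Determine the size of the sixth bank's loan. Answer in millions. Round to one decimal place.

Each bank lends a fraction (1 − rr) = 0.8900 of the deposit it receives, so Bank 6 receives 955.3·0.8900^5 and lends 955.3·0.8900^6 ≈ 474.7662 million.

$474.8 million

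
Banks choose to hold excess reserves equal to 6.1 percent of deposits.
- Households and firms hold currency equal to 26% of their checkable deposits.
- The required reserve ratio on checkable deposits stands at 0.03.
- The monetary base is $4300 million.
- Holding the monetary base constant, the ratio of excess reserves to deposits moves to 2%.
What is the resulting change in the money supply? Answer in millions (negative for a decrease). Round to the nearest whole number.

$2042 million

Initially m₁ = (1 + 0.26) / (0.03 + 0.061 + 0.26) ≈ 3.58974, so M₁ = 3.58974 × 4300 = 15435.882 million.
After the change m₂ = (1 + 0.26) / (0.03 + 0.02 + 0.26) ≈ 4.06452, so M₂ = 4.06452 × 4300 = 17477.436 million.
ΔM = M₂ − M₁ = 17477.436 − 15435.882 = 2041.554 million.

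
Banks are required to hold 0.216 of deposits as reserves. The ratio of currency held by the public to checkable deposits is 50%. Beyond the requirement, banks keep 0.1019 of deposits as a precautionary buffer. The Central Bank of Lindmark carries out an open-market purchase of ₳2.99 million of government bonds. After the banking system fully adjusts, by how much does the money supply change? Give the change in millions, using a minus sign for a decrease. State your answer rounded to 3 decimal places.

The money multiplier is m = (1 + c) / (rr + e + c) = (1 + 0.5) / (0.216 + 0.1019 + 0.5) ≈ 1.83397.
The purchase adds 2.99 million of base, so ΔM = m × ΔMB = 1.83397 × (+2.99) ≈ 5.4836 million.

₳5.484 million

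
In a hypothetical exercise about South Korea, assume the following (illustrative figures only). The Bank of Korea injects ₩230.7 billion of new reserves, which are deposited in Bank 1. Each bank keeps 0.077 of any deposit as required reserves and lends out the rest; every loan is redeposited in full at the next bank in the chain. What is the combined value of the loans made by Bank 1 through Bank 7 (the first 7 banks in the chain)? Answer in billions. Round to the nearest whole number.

Bank i lends (1 − rr)^i of the original deposit: Bank 1 lends 230.7·0.9230 = 212.9361, Bank 2 lends 230.7·0.9230² ≈ 196.5400, and so on.
Summing a geometric series: total = 230.7·[0.9230·(1 − 0.9230^7) / (1 − 0.9230)] ≈ 1187.1732 billion.

₩1187 billion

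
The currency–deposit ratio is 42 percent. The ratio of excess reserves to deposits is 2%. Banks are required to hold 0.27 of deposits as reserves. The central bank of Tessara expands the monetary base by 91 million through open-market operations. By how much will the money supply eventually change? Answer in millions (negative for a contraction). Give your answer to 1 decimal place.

182.0 million

The money multiplier is m = (1 + c) / (rr + e + c) = (1 + 0.42) / (0.27 + 0.02 + 0.42) = 2.
The purchase adds 91 million of base, so ΔM = m × ΔMB = 2 × (+91) = 182 million.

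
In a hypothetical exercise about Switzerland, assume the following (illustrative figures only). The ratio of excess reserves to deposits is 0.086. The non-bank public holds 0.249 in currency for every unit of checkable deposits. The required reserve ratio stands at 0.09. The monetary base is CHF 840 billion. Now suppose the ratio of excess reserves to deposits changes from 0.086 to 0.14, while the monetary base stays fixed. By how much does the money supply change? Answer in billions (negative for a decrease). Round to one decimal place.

-278.3 billion

Initially m₁ = (1 + 0.249) / (0.09 + 0.086 + 0.249) ≈ 2.93882, so M₁ = 2.93882 × 840 = 2468.6088 billion.
After the change m₂ = (1 + 0.249) / (0.09 + 0.14 + 0.249) ≈ 2.60752, so M₂ = 2.60752 × 840 = 2190.3168 billion.
ΔM = M₂ − M₁ = 2190.3168 − 2468.6088 = -278.292 billion.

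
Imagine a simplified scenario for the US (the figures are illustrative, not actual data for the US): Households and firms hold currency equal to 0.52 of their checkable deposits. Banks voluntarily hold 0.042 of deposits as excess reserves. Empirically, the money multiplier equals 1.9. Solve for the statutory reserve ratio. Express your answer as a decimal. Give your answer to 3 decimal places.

Using m = 1.9. Since m = (1 + c)/(c + rr + e), the denominator satisfies c + rr + e = (1 + c)/m = (1 + 0.52) / 1.9 = 0.800000.
With c = 0.52 and e = 0.042, the statutory reserve ratio is 0.800000 − 0.52 − 0.042 = 0.238.

0.238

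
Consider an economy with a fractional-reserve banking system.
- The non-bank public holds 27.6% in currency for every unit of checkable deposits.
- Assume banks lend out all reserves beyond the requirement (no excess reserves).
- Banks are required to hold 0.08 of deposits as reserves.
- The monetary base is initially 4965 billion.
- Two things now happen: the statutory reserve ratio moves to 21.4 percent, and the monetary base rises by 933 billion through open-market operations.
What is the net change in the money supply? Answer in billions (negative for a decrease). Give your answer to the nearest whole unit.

Before: m₁ = (1 + 0.276) / (0.08 + 0.276) ≈ 3.58427, MB₁ = 4965, so M₁ = 3.58427 × 4965 ≈ 17795.9006 billion.
After: m₂ = (1 + 0.276) / (0.214 + 0.276) ≈ 2.60408, MB₂ = 4965 + 933 = 5898, so M₂ = 2.60408 × 5898 ≈ 15358.8638 billion.
ΔM = M₂ − M₁ = 15358.8638 − 17795.9006 = -2437.0368 billion.

-2437 billion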